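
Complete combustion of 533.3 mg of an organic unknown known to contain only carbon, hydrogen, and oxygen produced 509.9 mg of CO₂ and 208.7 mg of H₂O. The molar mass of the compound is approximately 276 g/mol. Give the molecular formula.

mol C = 0.5099 g CO₂ ÷ 44.009 g/mol = 0.011586 mol
mol H = 2 × 0.2087 g H₂O ÷ 18.015 g/mol = 0.023170 mol
mass O = 0.5333 − (0.13916 + 0.023355) = 0.37078 g → mol O = 0.37078 ÷ 15.999 = 0.023175 mol
Divide by the smallest (0.011586 mol): C 1.000, H 2.000, O 2.000
Empirical formula: CH2O2
Empirical-formula mass = 46.02 g/mol; 276 ÷ 46.02 ≈ 6, so the molecular formula is C6H12O12.

C6H12O12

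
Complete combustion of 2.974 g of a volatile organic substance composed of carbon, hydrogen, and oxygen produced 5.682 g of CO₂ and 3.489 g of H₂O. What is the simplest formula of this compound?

C2H6O

mol C = 5.682 g CO₂ ÷ 44.009 g/mol = 0.12911 mol
mol H = 2 × 3.489 g H₂O ÷ 18.015 g/mol = 0.38734 mol
mass O = 2.974 − (1.5507 + 0.39044) = 1.0328 g → mol O = 1.0328 ÷ 15.999 = 0.064555 mol
Divide by the smallest (0.064555 mol): C 2.000, H 6.000, O 1.000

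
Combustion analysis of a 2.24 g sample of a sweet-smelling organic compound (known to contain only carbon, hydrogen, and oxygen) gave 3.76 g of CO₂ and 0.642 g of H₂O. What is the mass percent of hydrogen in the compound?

mol C = 3.76 g CO₂ ÷ 44.009 g/mol = 0.08544 mol
mol H = 2 × 0.642 g H₂O ÷ 18.015 g/mol = 0.07127 mol
mass O = 2.24 − (1.026 + 0.07184) = 1.142 g → mol O = 1.142 ÷ 15.999 = 0.07138 mol
mass % H = 0.07184 g ÷ 2.24 g × 100%

3.2%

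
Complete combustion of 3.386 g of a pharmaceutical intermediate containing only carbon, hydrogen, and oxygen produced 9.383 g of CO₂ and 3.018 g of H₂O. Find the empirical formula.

mol C = 9.383 g CO₂ ÷ 44.009 g/mol = 0.21321 mol
mol H = 2 × 3.018 g H₂O ÷ 18.015 g/mol = 0.33505 mol
mass O = 3.386 − (2.5608 + 0.33773) = 0.48744 g → mol O = 0.48744 ÷ 15.999 = 0.030467 mol
Divide by the smallest (0.030467 mol): C 6.998, H 10.997, O 1.000

C7H11O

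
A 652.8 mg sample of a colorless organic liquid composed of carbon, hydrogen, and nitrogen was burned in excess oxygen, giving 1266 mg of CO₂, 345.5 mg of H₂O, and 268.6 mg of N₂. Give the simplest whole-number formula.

C3H4N2

mol C = 1.266 g CO₂ ÷ 44.009 g/mol = 0.028767 mol
mol H = 2 × 0.3455 g H₂O ÷ 18.015 g/mol = 0.038357 mol
mol N = 2 × 0.2686 g N₂ ÷ 28.014 g/mol = 0.019176 mol
Divide by the smallest (0.019176 mol): C 1.500, H 2.000, N 1.000
Multiplying each by 2 gives whole numbers: C 3.00, H 4.00, N 2.00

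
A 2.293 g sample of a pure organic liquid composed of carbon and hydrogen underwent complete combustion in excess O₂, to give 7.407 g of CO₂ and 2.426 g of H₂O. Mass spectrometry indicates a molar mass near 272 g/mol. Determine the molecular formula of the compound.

C20H32

mol C = 7.407 g CO₂ ÷ 44.009 g/mol = 0.16831 mol
mol H = 2 × 2.426 g H₂O ÷ 18.015 g/mol = 0.26933 mol
Divide by the smallest (0.16831 mol): C 1.000, H 1.600
Multiplying each by 5 gives whole numbers: C 5.00, H 8.00
Empirical formula: C5H8
Empirical-formula mass = 68.12 g/mol; 272 ÷ 68.12 ≈ 4, so the molecular formula is C20H32.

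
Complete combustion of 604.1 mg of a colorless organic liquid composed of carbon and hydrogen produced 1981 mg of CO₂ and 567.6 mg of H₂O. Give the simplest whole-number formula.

C5H7

mol C = 1.981 g CO₂ ÷ 44.009 g/mol = 0.045014 mol
mol H = 2 × 0.5676 g H₂O ÷ 18.015 g/mol = 0.063014 mol
Divide by the smallest (0.045014 mol): C 1.000, H 1.400
Multiplying each by 5 gives whole numbers: C 5.00, H 7.00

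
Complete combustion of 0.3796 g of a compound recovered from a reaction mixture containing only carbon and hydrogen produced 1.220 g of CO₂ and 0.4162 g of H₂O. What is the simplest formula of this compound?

C3H5

mol C = 1.220 g CO₂ ÷ 44.009 g/mol = 0.027722 mol
mol H = 2 × 0.4162 g H₂O ÷ 18.015 g/mol = 0.046206 mol
Divide by the smallest (0.027722 mol): C 1.000, H 1.667
Multiplying each by 3 gives whole numbers: C 3.00, H 5.00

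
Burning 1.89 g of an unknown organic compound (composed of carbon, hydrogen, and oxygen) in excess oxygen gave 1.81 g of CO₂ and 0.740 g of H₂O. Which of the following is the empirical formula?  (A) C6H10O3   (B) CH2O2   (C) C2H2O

mol C = 1.81 g CO₂ ÷ 44.009 g/mol = 0.04113 mol
mol H = 2 × 0.740 g H₂O ÷ 18.015 g/mol = 0.08215 mol
mass O = 1.89 − (0.4940 + 0.08281) = 1.313 g → mol O = 1.313 ÷ 15.999 = 0.08208 mol
Divide by the smallest (0.04113 mol): C 1.000, H 1.998, O 1.996

(B) CH2O2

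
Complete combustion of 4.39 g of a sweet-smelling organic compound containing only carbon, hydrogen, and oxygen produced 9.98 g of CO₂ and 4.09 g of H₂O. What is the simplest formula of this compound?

mol C = 9.98 g CO₂ ÷ 44.009 g/mol = 0.2268 mol
mol H = 2 × 4.09 g H₂O ÷ 18.015 g/mol = 0.4541 mol
mass O = 4.39 − (2.724 + 0.4577) = 1.209 g → mol O = 1.209 ÷ 15.999 = 0.07554 mol
Divide by the smallest (0.07554 mol): C 3.002, H 6.011, O 1.000

C3H6O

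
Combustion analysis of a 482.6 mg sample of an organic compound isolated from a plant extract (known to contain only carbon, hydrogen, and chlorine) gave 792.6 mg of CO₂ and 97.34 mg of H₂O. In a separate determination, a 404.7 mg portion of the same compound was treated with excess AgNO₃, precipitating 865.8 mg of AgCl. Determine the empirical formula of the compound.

C5H3Cl2

mol C = 0.7926 g CO₂ ÷ 44.009 g/mol = 0.018010 mol
mol H = 2 × 0.09734 g H₂O ÷ 18.015 g/mol = 0.010807 mol
From the AgCl data: mol Cl per gram of compound = (0.8658 ÷ 143.318) ÷ 0.4047 = 0.014927 mol/g, so in the 0.4826 g combustion sample mol Cl = 0.0072040 mol
Divide by the smallest (0.0072040 mol): C 2.500, H 1.500, Cl 1.000
Multiplying each by 2 gives whole numbers: C 5.00, H 3.00, Cl 2.00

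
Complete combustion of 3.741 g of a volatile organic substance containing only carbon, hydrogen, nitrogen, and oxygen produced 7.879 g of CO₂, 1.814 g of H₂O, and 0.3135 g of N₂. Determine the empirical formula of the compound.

C8H9NO3

mol C = 7.879 g CO₂ ÷ 44.009 g/mol = 0.17903 mol
mol H = 2 × 1.814 g H₂O ÷ 18.015 g/mol = 0.20139 mol
mol N = 2 × 0.3135 g N₂ ÷ 28.014 g/mol = 0.022382 mol
mass O = 3.741 − (2.1503 + 0.20300 + 0.31350) = 1.0742 g → mol O = 1.0742 ÷ 15.999 = 0.067139 mol
Divide by the smallest (0.022382 mol): C 7.999, H 8.998, N 1.000, O 3.000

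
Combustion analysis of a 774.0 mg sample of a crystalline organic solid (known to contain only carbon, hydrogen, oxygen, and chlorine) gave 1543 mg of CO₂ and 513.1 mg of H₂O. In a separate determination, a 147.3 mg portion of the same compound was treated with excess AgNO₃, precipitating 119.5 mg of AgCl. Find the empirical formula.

mol C = 1.543 g CO₂ ÷ 44.009 g/mol = 0.035061 mol
mol H = 2 × 0.5131 g H₂O ÷ 18.015 g/mol = 0.056964 mol
From the AgCl data: mol Cl per gram of compound = (0.1195 ÷ 143.318) ÷ 0.1473 = 0.0056606 mol/g, so in the 0.7740 g combustion sample mol Cl = 0.0043813 mol
mass O = 0.7740 − (0.42112 + 0.057419 + 0.15532) = 0.14014 g → mol O = 0.14014 ÷ 15.999 = 0.0087596 mol
Divide by the smallest (0.0043813 mol): C 8.002, H 13.001, Cl 1.000, O 1.999

C8H13ClO2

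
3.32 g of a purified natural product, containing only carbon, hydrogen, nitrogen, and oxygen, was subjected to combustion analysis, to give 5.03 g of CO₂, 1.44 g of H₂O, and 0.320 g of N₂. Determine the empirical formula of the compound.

mol C = 5.03 g CO₂ ÷ 44.009 g/mol = 0.1143 mol
mol H = 2 × 1.44 g H₂O ÷ 18.015 g/mol = 0.1599 mol
mol N = 2 × 0.320 g N₂ ÷ 28.014 g/mol = 0.02285 mol
mass O = 3.32 − (1.373 + 0.1611 + 0.3200) = 1.466 g → mol O = 1.466 ÷ 15.999 = 0.09163 mol
Divide by the smallest (0.02285 mol): C 5.003, H 6.998, N 1.000, O 4.011

C5H7NO4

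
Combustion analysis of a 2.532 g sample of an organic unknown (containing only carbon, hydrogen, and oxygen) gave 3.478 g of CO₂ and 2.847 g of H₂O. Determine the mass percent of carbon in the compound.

37.49%

mol C = 3.478 g CO₂ ÷ 44.009 g/mol = 0.079029 mol
mol H = 2 × 2.847 g H₂O ÷ 18.015 g/mol = 0.31607 mol
mass O = 2.532 − (0.94922 + 0.31860) = 1.2642 g → mol O = 1.2642 ÷ 15.999 = 0.079016 mol
mass % C = 0.94922 g ÷ 2.532 g × 100%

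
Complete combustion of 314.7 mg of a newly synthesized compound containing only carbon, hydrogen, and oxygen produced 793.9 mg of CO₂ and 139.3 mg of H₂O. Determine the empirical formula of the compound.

mol C = 0.7939 g CO₂ ÷ 44.009 g/mol = 0.018039 mol
mol H = 2 × 0.1393 g H₂O ÷ 18.015 g/mol = 0.015465 mol
mass O = 0.3147 − (0.21667 + 0.015589) = 0.082439 g → mol O = 0.082439 ÷ 15.999 = 0.0051528 mol
Divide by the smallest (0.0051528 mol): C 3.501, H 3.001, O 1.000
Multiplying each by 2 gives whole numbers: C 7.00, H 6.00, O 2.00

C7H6O2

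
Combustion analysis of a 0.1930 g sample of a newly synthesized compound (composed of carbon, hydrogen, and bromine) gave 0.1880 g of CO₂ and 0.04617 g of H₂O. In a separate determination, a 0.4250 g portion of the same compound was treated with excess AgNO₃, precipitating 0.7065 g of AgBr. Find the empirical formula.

mol C = 0.1880 g CO₂ ÷ 44.009 g/mol = 0.0042719 mol
mol H = 2 × 0.04617 g H₂O ÷ 18.015 g/mol = 0.0051257 mol
From the AgBr data: mol Br per gram of compound = (0.7065 ÷ 187.772) ÷ 0.4250 = 0.0088530 mol/g, so in the 0.1930 g combustion sample mol Br = 0.0017086 mol
Divide by the smallest (0.0017086 mol): C 2.500, H 3.000, Br 1.000
Multiplying each by 2 gives whole numbers: C 5.00, H 6.00, Br 2.00

C5H6Br2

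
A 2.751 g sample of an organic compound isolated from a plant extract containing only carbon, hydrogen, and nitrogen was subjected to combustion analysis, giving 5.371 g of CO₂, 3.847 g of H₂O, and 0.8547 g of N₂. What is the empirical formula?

mol C = 5.371 g CO₂ ÷ 44.009 g/mol = 0.12204 mol
mol H = 2 × 3.847 g H₂O ÷ 18.015 g/mol = 0.42709 mol
mol N = 2 × 0.8547 g N₂ ÷ 28.014 g/mol = 0.061019 mol
Divide by the smallest (0.061019 mol): C 2.000, H 6.999, N 1.000

C2H7N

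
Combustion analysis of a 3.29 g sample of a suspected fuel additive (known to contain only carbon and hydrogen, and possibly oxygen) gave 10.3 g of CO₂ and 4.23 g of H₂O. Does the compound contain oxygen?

mol C = 10.3 g CO₂ ÷ 44.009 g/mol = 0.2340 mol
mol H = 2 × 4.23 g H₂O ÷ 18.015 g/mol = 0.4696 mol
C and H together account for 3.284 g — essentially the entire 3.29 g sample — so the compound contains no oxygen.

no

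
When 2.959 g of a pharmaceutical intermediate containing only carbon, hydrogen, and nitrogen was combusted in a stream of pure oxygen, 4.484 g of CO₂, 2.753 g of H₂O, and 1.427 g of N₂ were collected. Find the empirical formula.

CH3N

mol C = 4.484 g CO₂ ÷ 44.009 g/mol = 0.10189 mol
mol H = 2 × 2.753 g H₂O ÷ 18.015 g/mol = 0.30563 mol
mol N = 2 × 1.427 g N₂ ÷ 28.014 g/mol = 0.10188 mol
Divide by the smallest (0.10188 mol): C 1.000, H 3.000, N 1.000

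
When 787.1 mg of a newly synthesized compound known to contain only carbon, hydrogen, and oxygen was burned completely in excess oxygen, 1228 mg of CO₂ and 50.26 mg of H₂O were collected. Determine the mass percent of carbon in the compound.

42.58%

mol C = 1.228 g CO₂ ÷ 44.009 g/mol = 0.027903 mol
mol H = 2 × 0.05026 g H₂O ÷ 18.015 g/mol = 0.0055798 mol
mass O = 0.7871 − (0.33515 + 0.0056244) = 0.44633 g → mol O = 0.44633 ÷ 15.999 = 0.027897 mol
mass % C = 0.33515 g ÷ 0.7871 g × 100%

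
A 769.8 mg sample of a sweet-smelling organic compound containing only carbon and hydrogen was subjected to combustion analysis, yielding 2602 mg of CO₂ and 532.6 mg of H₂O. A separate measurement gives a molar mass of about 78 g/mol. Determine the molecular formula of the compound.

C6H6

mol C = 2.602 g CO₂ ÷ 44.009 g/mol = 0.059124 mol
mol H = 2 × 0.5326 g H₂O ÷ 18.015 g/mol = 0.059129 mol
Divide by the smallest (0.059124 mol): C 1.000, H 1.000
Empirical formula: CH
Empirical-formula mass = 13.02 g/mol; 78 ÷ 13.02 ≈ 6, so the molecular formula is C6H6.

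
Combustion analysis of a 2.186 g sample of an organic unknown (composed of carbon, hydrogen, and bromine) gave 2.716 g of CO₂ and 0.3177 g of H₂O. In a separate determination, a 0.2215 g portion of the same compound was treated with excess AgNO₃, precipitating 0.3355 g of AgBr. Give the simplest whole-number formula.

mol C = 2.716 g CO₂ ÷ 44.009 g/mol = 0.061715 mol
mol H = 2 × 0.3177 g H₂O ÷ 18.015 g/mol = 0.035271 mol
From the AgBr data: mol Br per gram of compound = (0.3355 ÷ 187.772) ÷ 0.2215 = 0.0080666 mol/g, so in the 2.186 g combustion sample mol Br = 0.017633 mol
Divide by the smallest (0.017633 mol): C 3.500, H 2.000, Br 1.000
Multiplying each by 2 gives whole numbers: C 7.00, H 4.00, Br 2.00

C7H4Br2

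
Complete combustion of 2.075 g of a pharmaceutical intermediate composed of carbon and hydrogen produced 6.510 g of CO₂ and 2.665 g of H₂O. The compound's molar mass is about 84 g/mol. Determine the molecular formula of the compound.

mol C = 6.510 g CO₂ ÷ 44.009 g/mol = 0.14792 mol
mol H = 2 × 2.665 g H₂O ÷ 18.015 g/mol = 0.29586 mol
Divide by the smallest (0.14792 mol): C 1.000, H 2.000
Empirical formula: CH2
Empirical-formula mass = 14.03 g/mol; 84 ÷ 14.03 ≈ 6, so the molecular formula is C6H12.

C6H12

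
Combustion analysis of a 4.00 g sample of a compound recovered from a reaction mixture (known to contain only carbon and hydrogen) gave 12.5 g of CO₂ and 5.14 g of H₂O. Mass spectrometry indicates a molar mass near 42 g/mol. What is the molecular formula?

mol C = 12.5 g CO₂ ÷ 44.009 g/mol = 0.2840 mol
mol H = 2 × 5.14 g H₂O ÷ 18.015 g/mol = 0.5706 mol
Divide by the smallest (0.2840 mol): C 1.000, H 2.009
Empirical formula: CH2
Empirical-formula mass = 14.03 g/mol; 42 ÷ 14.03 ≈ 3, so the molecular formula is C3H6.

C3H6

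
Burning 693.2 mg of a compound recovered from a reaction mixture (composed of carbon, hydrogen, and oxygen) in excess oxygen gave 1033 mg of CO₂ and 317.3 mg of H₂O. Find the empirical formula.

C2H3O2

mol C = 1.033 g CO₂ ÷ 44.009 g/mol = 0.023472 mol
mol H = 2 × 0.3173 g H₂O ÷ 18.015 g/mol = 0.035226 mol
mass O = 0.6932 − (0.28193 + 0.035508) = 0.37576 g → mol O = 0.37576 ÷ 15.999 = 0.023487 mol
Divide by the smallest (0.023472 mol): C 1.000, H 1.501, O 1.001
Multiplying each by 2 gives whole numbers: C 2.00, H 3.00, O 2.00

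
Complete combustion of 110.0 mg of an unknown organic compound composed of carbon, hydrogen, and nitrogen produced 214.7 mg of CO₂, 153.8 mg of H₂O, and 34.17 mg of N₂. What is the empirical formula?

C2H7N

mol C = 0.2147 g CO₂ ÷ 44.009 g/mol = 0.0048785 mol
mol H = 2 × 0.1538 g H₂O ÷ 18.015 g/mol = 0.017075 mol
mol N = 2 × 0.03417 g N₂ ÷ 28.014 g/mol = 0.0024395 mol
Divide by the smallest (0.0024395 mol): C 2.000, H 6.999, N 1.000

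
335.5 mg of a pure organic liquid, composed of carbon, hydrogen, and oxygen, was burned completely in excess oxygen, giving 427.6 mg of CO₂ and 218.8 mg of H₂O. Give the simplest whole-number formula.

mol C = 0.4276 g CO₂ ÷ 44.009 g/mol = 0.0097162 mol
mol H = 2 × 0.2188 g H₂O ÷ 18.015 g/mol = 0.024291 mol
mass O = 0.3355 − (0.11670 + 0.024485) = 0.19431 g → mol O = 0.19431 ÷ 15.999 = 0.012145 mol
Divide by the smallest (0.0097162 mol): C 1.000, H 2.500, O 1.250
Multiplying each by 4 gives whole numbers: C 4.00, H 10.00, O 5.00

C4H10O5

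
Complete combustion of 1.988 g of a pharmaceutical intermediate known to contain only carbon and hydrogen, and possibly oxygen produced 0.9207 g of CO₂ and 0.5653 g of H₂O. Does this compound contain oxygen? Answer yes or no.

yes

mol C = 0.9207 g CO₂ ÷ 44.009 g/mol = 0.020921 mol
mol H = 2 × 0.5653 g H₂O ÷ 18.015 g/mol = 0.062759 mol
C and H account for only 0.31454 g of the 1.988 g sample; the remaining 1.6735 g must be oxygen.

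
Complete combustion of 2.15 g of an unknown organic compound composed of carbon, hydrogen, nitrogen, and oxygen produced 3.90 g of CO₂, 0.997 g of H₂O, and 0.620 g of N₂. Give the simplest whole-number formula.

C4H5N2O

mol C = 3.90 g CO₂ ÷ 44.009 g/mol = 0.08862 mol
mol H = 2 × 0.997 g H₂O ÷ 18.015 g/mol = 0.1107 mol
mol N = 2 × 0.620 g N₂ ÷ 28.014 g/mol = 0.04426 mol
mass O = 2.15 − (1.064 + 0.1116 + 0.6200) = 0.3540 g → mol O = 0.3540 ÷ 15.999 = 0.02213 mol
Divide by the smallest (0.02213 mol): C 4.005, H 5.002, N 2.000, O 1.000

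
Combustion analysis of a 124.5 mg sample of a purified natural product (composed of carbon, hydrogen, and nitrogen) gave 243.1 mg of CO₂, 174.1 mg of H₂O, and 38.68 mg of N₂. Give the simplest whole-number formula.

C2H7N

mol C = 0.2431 g CO₂ ÷ 44.009 g/mol = 0.0055239 mol
mol H = 2 × 0.1741 g H₂O ÷ 18.015 g/mol = 0.019328 mol
mol N = 2 × 0.03868 g N₂ ÷ 28.014 g/mol = 0.0027615 mol
Divide by the smallest (0.0027615 mol): C 2.000, H 6.999, N 1.000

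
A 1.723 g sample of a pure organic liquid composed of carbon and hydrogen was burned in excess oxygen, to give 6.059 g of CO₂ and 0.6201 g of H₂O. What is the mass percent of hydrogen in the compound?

mol C = 6.059 g CO₂ ÷ 44.009 g/mol = 0.13768 mol
mol H = 2 × 0.6201 g H₂O ÷ 18.015 g/mol = 0.068843 mol
mass % H = 0.069393 g ÷ 1.723 g × 100%

4.03%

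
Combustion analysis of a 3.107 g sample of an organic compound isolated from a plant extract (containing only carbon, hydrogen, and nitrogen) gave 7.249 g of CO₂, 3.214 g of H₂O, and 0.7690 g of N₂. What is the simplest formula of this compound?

mol C = 7.249 g CO₂ ÷ 44.009 g/mol = 0.16472 mol
mol H = 2 × 3.214 g H₂O ÷ 18.015 g/mol = 0.35681 mol
mol N = 2 × 0.7690 g N₂ ÷ 28.014 g/mol = 0.054901 mol
Divide by the smallest (0.054901 mol): C 3.000, H 6.499, N 1.000
Multiplying each by 2 gives whole numbers: C 6.00, H 13.00, N 2.00

C6H13N2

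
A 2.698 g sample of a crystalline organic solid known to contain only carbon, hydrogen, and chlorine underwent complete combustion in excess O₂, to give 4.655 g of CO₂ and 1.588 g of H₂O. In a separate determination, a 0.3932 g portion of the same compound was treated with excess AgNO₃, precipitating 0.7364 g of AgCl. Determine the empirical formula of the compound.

mol C = 4.655 g CO₂ ÷ 44.009 g/mol = 0.10577 mol
mol H = 2 × 1.588 g H₂O ÷ 18.015 g/mol = 0.17630 mol
From the AgCl data: mol Cl per gram of compound = (0.7364 ÷ 143.318) ÷ 0.3932 = 0.013068 mol/g, so in the 2.698 g combustion sample mol Cl = 0.035257 mol
Divide by the smallest (0.035257 mol): C 3.000, H 5.000, Cl 1.000

C3H5Cl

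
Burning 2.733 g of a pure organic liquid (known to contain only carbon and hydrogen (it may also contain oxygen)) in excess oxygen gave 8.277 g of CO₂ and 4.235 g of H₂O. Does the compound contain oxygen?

no

mol C = 8.277 g CO₂ ÷ 44.009 g/mol = 0.18808 mol
mol H = 2 × 4.235 g H₂O ÷ 18.015 g/mol = 0.47016 mol
C and H together account for 2.7329 g — essentially the entire 2.733 g sample — so the compound contains no oxygen.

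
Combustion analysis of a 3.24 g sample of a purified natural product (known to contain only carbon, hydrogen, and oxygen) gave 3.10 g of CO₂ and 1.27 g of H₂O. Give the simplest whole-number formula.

mol C = 3.10 g CO₂ ÷ 44.009 g/mol = 0.07044 mol
mol H = 2 × 1.27 g H₂O ÷ 18.015 g/mol = 0.1410 mol
mass O = 3.24 − (0.8461 + 0.1421) = 2.252 g → mol O = 2.252 ÷ 15.999 = 0.1407 mol
Divide by the smallest (0.07044 mol): C 1.000, H 2.002, O 1.998

CH2O2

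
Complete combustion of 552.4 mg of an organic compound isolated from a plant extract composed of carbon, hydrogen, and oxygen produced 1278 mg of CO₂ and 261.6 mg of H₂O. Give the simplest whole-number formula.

mol C = 1.278 g CO₂ ÷ 44.009 g/mol = 0.029040 mol
mol H = 2 × 0.2616 g H₂O ÷ 18.015 g/mol = 0.029042 mol
mass O = 0.5524 − (0.34879 + 0.029275) = 0.17433 g → mol O = 0.17433 ÷ 15.999 = 0.010896 mol
Divide by the smallest (0.010896 mol): C 2.665, H 2.665, O 1.000
Multiplying each by 3 gives whole numbers: C 8.00, H 8.00, O 3.00

C8H8O3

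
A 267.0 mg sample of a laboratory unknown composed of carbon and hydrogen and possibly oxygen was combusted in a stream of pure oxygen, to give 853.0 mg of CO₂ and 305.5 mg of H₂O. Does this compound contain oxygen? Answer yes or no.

mol C = 0.8530 g CO₂ ÷ 44.009 g/mol = 0.019382 mol
mol H = 2 × 0.3055 g H₂O ÷ 18.015 g/mol = 0.033916 mol
C and H together account for 0.26699 g — essentially the entire 0.2670 g sample — so the compound contains no oxygen.

no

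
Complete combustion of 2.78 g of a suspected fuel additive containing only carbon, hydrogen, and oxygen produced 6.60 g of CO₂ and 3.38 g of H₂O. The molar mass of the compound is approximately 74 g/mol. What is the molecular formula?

mol C = 6.60 g CO₂ ÷ 44.009 g/mol = 0.1500 mol
mol H = 2 × 3.38 g H₂O ÷ 18.015 g/mol = 0.3752 mol
mass O = 2.78 − (1.801 + 0.3782) = 0.6005 g → mol O = 0.6005 ÷ 15.999 = 0.03753 mol
Divide by the smallest (0.03753 mol): C 3.996, H 9.998, O 1.000
Empirical formula: C4H10O
Empirical-formula mass = 74.12 g/mol; 74 ÷ 74.12 ≈ 1, so the molecular formula is C4H10O.

C4H10O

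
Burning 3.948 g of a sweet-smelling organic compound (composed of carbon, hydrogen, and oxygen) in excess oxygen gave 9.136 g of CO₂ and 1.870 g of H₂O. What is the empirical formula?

mol C = 9.136 g CO₂ ÷ 44.009 g/mol = 0.20759 mol
mol H = 2 × 1.870 g H₂O ÷ 18.015 g/mol = 0.20760 mol
mass O = 3.948 − (2.4934 + 0.20927) = 1.2453 g → mol O = 1.2453 ÷ 15.999 = 0.077838 mol
Divide by the smallest (0.077838 mol): C 2.667, H 2.667, O 1.000
Multiplying each by 3 gives whole numbers: C 8.00, H 8.00, O 3.00

C8H8O3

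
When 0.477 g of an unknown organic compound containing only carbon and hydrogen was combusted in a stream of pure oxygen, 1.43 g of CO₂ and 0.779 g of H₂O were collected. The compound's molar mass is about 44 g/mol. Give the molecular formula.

mol C = 1.43 g CO₂ ÷ 44.009 g/mol = 0.03249 mol
mol H = 2 × 0.779 g H₂O ÷ 18.015 g/mol = 0.08648 mol
Divide by the smallest (0.03249 mol): C 1.000, H 2.662
Multiplying each by 3 gives whole numbers: C 3.00, H 7.98
Empirical formula: C3H8
Empirical-formula mass = 44.10 g/mol; 44 ÷ 44.10 ≈ 1, so the molecular formula is C3H8.

C3H8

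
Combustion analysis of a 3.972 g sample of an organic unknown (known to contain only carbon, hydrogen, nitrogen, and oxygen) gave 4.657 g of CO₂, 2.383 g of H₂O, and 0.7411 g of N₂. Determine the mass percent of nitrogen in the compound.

mol C = 4.657 g CO₂ ÷ 44.009 g/mol = 0.10582 mol
mol H = 2 × 2.383 g H₂O ÷ 18.015 g/mol = 0.26456 mol
mol N = 2 × 0.7411 g N₂ ÷ 28.014 g/mol = 0.052909 mol
mass O = 3.972 − (1.2710 + 0.26667 + 0.74110) = 1.6932 g → mol O = 1.6932 ÷ 15.999 = 0.10583 mol
mass % N = 0.74110 g ÷ 3.972 g × 100%

18.66%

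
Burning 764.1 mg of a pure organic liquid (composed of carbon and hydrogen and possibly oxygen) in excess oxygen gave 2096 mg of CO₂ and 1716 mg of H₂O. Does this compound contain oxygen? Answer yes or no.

no

mol C = 2.096 g CO₂ ÷ 44.009 g/mol = 0.047627 mol
mol H = 2 × 1.716 g H₂O ÷ 18.015 g/mol = 0.19051 mol
C and H together account for 0.76408 g — essentially the entire 0.7641 g sample — so the compound contains no oxygen.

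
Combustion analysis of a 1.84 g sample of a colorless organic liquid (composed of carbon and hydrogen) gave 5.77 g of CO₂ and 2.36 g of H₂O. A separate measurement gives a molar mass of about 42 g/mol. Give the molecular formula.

mol C = 5.77 g CO₂ ÷ 44.009 g/mol = 0.1311 mol
mol H = 2 × 2.36 g H₂O ÷ 18.015 g/mol = 0.2620 mol
Divide by the smallest (0.1311 mol): C 1.000, H 1.998
Empirical formula: CH2
Empirical-formula mass = 14.03 g/mol; 42 ÷ 14.03 ≈ 3, so the molecular formula is C3H6.

C3H6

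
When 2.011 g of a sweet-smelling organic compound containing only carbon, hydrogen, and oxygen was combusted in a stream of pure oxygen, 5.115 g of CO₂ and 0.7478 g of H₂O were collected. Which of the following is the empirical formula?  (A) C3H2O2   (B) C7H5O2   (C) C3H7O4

mol C = 5.115 g CO₂ ÷ 44.009 g/mol = 0.11623 mol
mol H = 2 × 0.7478 g H₂O ÷ 18.015 g/mol = 0.083020 mol
mass O = 2.011 − (1.3960 + 0.083684) = 0.53132 g → mol O = 0.53132 ÷ 15.999 = 0.033210 mol
Divide by the smallest (0.033210 mol): C 3.500, H 2.500, O 1.000
Multiplying each by 2 gives whole numbers: C 7.00, H 5.00, O 2.00

(B) C7H5O2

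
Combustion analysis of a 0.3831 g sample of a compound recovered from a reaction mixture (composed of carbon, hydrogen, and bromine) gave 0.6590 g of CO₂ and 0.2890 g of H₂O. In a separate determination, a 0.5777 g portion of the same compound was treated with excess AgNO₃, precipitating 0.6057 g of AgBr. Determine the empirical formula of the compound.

C7H15Br

mol C = 0.6590 g CO₂ ÷ 44.009 g/mol = 0.014974 mol
mol H = 2 × 0.2890 g H₂O ÷ 18.015 g/mol = 0.032084 mol
From the AgBr data: mol Br per gram of compound = (0.6057 ÷ 187.772) ÷ 0.5777 = 0.0055837 mol/g, so in the 0.3831 g combustion sample mol Br = 0.0021391 mol
Divide by the smallest (0.0021391 mol): C 7.000, H 14.999, Br 1.000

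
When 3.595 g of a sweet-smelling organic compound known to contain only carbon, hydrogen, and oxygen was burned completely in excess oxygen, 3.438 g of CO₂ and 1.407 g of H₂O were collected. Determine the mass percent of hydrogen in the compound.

mol C = 3.438 g CO₂ ÷ 44.009 g/mol = 0.078120 mol
mol H = 2 × 1.407 g H₂O ÷ 18.015 g/mol = 0.15620 mol
mass O = 3.595 − (0.93830 + 0.15745) = 2.4992 g → mol O = 2.4992 ÷ 15.999 = 0.15621 mol
mass % H = 0.15745 g ÷ 3.595 g × 100%

4.38%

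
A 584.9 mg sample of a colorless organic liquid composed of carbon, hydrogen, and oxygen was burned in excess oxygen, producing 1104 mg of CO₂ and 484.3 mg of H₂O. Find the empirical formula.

mol C = 1.104 g CO₂ ÷ 44.009 g/mol = 0.025086 mol
mol H = 2 × 0.4843 g H₂O ÷ 18.015 g/mol = 0.053766 mol
mass O = 0.5849 − (0.30131 + 0.054196) = 0.22940 g → mol O = 0.22940 ÷ 15.999 = 0.014338 mol
Divide by the smallest (0.014338 mol): C 1.750, H 3.750, O 1.000
Multiplying each by 4 gives whole numbers: C 7.00, H 15.00, O 4.00

C7H15O4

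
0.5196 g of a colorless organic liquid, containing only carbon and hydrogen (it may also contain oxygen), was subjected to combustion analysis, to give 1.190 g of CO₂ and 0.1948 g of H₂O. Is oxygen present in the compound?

yes

mol C = 1.190 g CO₂ ÷ 44.009 g/mol = 0.027040 mol
mol H = 2 × 0.1948 g H₂O ÷ 18.015 g/mol = 0.021626 mol
C and H account for only 0.34658 g of the 0.5196 g sample; the remaining 0.17302 g must be oxygen.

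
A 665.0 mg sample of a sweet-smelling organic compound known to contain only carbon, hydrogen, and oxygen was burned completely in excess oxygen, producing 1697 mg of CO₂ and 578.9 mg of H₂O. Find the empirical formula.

mol C = 1.697 g CO₂ ÷ 44.009 g/mol = 0.038560 mol
mol H = 2 × 0.5789 g H₂O ÷ 18.015 g/mol = 0.064269 mol
mass O = 0.6650 − (0.46315 + 0.064783) = 0.13707 g → mol O = 0.13707 ÷ 15.999 = 0.0085674 mol
Divide by the smallest (0.0085674 mol): C 4.501, H 7.502, O 1.000
Multiplying each by 2 gives whole numbers: C 9.00, H 15.00, O 2.00

C9H15O2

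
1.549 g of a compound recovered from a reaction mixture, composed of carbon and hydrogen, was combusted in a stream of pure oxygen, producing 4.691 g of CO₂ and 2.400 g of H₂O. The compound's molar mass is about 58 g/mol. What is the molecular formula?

C4H10

mol C = 4.691 g CO₂ ÷ 44.009 g/mol = 0.10659 mol
mol H = 2 × 2.400 g H₂O ÷ 18.015 g/mol = 0.26644 mol
Divide by the smallest (0.10659 mol): C 1.000, H 2.500
Multiplying each by 2 gives whole numbers: C 2.00, H 5.00
Empirical formula: C2H5
Empirical-formula mass = 29.06 g/mol; 58 ÷ 29.06 ≈ 2, so the molecular formula is C4H10.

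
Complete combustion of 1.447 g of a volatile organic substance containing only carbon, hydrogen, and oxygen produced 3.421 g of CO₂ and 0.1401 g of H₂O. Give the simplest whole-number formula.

mol C = 3.421 g CO₂ ÷ 44.009 g/mol = 0.077734 mol
mol H = 2 × 0.1401 g H₂O ÷ 18.015 g/mol = 0.015554 mol
mass O = 1.447 − (0.93366 + 0.015678) = 0.49766 g → mol O = 0.49766 ÷ 15.999 = 0.031106 mol
Divide by the smallest (0.015554 mol): C 4.998, H 1.000, O 2.000

C5HO2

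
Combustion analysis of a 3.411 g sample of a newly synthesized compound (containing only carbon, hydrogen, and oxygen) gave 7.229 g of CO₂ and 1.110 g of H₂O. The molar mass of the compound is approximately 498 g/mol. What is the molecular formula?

C24H18O12

mol C = 7.229 g CO₂ ÷ 44.009 g/mol = 0.16426 mol
mol H = 2 × 1.110 g H₂O ÷ 18.015 g/mol = 0.12323 mol
mass O = 3.411 − (1.9729 + 0.12422) = 1.3138 g → mol O = 1.3138 ÷ 15.999 = 0.082120 mol
Divide by the smallest (0.082120 mol): C 2.000, H 1.501, O 1.000
Multiplying each by 2 gives whole numbers: C 4.00, H 3.00, O 2.00
Empirical formula: C4H3O2
Empirical-formula mass = 83.07 g/mol; 498 ÷ 83.07 ≈ 6, so the molecular formula is C24H18O12.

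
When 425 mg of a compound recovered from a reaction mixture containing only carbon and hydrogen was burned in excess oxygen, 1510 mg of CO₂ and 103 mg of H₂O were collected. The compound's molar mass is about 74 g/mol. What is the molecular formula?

C6H2

mol C = 1.51 g CO₂ ÷ 44.009 g/mol = 0.03431 mol
mol H = 2 × 0.103 g H₂O ÷ 18.015 g/mol = 0.01143 mol
Divide by the smallest (0.01143 mol): C 3.001, H 1.000
Empirical formula: C3H
Empirical-formula mass = 37.04 g/mol; 74 ÷ 37.04 ≈ 2, so the molecular formula is C6H2.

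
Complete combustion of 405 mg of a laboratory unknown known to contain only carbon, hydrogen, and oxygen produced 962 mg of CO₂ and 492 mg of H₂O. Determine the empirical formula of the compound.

mol C = 0.962 g CO₂ ÷ 44.009 g/mol = 0.02186 mol
mol H = 2 × 0.492 g H₂O ÷ 18.015 g/mol = 0.05462 mol
mass O = 0.405 − (0.2626 + 0.05506) = 0.08739 g → mol O = 0.08739 ÷ 15.999 = 0.005462 mol
Divide by the smallest (0.005462 mol): C 4.002, H 10.000, O 1.000

C4H10O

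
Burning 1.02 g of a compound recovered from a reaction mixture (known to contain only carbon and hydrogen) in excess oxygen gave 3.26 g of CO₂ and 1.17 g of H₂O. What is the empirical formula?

mol C = 3.26 g CO₂ ÷ 44.009 g/mol = 0.07408 mol
mol H = 2 × 1.17 g H₂O ÷ 18.015 g/mol = 0.1299 mol
Divide by the smallest (0.07408 mol): C 1.000, H 1.753
Multiplying each by 4 gives whole numbers: C 4.00, H 7.01

C4H7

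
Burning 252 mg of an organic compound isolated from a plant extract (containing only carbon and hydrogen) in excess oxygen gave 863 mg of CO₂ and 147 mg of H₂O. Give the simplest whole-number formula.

mol C = 0.863 g CO₂ ÷ 44.009 g/mol = 0.01961 mol
mol H = 2 × 0.147 g H₂O ÷ 18.015 g/mol = 0.01632 mol
Divide by the smallest (0.01632 mol): C 1.202, H 1.000
Multiplying each by 5 gives whole numbers: C 6.01, H 5.00

C6H5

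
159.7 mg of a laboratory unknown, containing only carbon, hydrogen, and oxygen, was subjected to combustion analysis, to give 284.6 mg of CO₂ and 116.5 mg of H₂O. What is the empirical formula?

mol C = 0.2846 g CO₂ ÷ 44.009 g/mol = 0.0064669 mol
mol H = 2 × 0.1165 g H₂O ÷ 18.015 g/mol = 0.012934 mol
mass O = 0.1597 − (0.077673 + 0.013037) = 0.068989 g → mol O = 0.068989 ÷ 15.999 = 0.0043121 mol
Divide by the smallest (0.0043121 mol): C 1.500, H 2.999, O 1.000
Multiplying each by 2 gives whole numbers: C 3.00, H 6.00, O 2.00

C3H6O2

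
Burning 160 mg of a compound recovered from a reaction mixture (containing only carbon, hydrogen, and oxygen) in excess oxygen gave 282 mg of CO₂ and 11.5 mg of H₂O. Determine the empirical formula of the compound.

mol C = 0.282 g CO₂ ÷ 44.009 g/mol = 0.006408 mol
mol H = 2 × 0.0115 g H₂O ÷ 18.015 g/mol = 0.001277 mol
mass O = 0.160 − (0.07696 + 0.001287) = 0.08175 g → mol O = 0.08175 ÷ 15.999 = 0.005110 mol
Divide by the smallest (0.001277 mol): C 5.019, H 1.000, O 4.002

C5HO4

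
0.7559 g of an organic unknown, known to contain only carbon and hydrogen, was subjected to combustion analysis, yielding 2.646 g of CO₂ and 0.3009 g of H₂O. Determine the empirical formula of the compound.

mol C = 2.646 g CO₂ ÷ 44.009 g/mol = 0.060124 mol
mol H = 2 × 0.3009 g H₂O ÷ 18.015 g/mol = 0.033405 mol
Divide by the smallest (0.033405 mol): C 1.800, H 1.000
Multiplying each by 5 gives whole numbers: C 9.00, H 5.00

C9H5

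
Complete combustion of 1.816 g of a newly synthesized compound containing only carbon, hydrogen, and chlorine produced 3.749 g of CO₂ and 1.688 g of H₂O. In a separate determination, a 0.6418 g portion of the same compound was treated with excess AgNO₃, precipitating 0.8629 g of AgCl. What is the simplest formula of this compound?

mol C = 3.749 g CO₂ ÷ 44.009 g/mol = 0.085187 mol
mol H = 2 × 1.688 g H₂O ÷ 18.015 g/mol = 0.18740 mol
From the AgCl data: mol Cl per gram of compound = (0.8629 ÷ 143.318) ÷ 0.6418 = 0.0093812 mol/g, so in the 1.816 g combustion sample mol Cl = 0.017036 mol
Divide by the smallest (0.017036 mol): C 5.000, H 11.000, Cl 1.000

C5H11Cl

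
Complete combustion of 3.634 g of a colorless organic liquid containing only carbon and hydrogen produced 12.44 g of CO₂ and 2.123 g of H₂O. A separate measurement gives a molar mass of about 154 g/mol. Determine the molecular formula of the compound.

C12H10

mol C = 12.44 g CO₂ ÷ 44.009 g/mol = 0.28267 mol
mol H = 2 × 2.123 g H₂O ÷ 18.015 g/mol = 0.23569 mol
Divide by the smallest (0.23569 mol): C 1.199, H 1.000
Multiplying each by 5 gives whole numbers: C 6.00, H 5.00
Empirical formula: C6H5
Empirical-formula mass = 77.11 g/mol; 154 ÷ 77.11 ≈ 2, so the molecular formula is C12H10.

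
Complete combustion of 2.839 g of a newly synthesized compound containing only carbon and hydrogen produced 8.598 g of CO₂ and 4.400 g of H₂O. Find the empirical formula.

mol C = 8.598 g CO₂ ÷ 44.009 g/mol = 0.19537 mol
mol H = 2 × 4.400 g H₂O ÷ 18.015 g/mol = 0.48848 mol
Divide by the smallest (0.19537 mol): C 1.000, H 2.500
Multiplying each by 2 gives whole numbers: C 2.00, H 5.00

C2H5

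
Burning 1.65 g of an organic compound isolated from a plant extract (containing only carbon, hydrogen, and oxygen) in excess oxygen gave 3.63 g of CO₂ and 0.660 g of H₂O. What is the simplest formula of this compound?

C9H8O4

mol C = 3.63 g CO₂ ÷ 44.009 g/mol = 0.08248 mol
mol H = 2 × 0.660 g H₂O ÷ 18.015 g/mol = 0.07327 mol
mass O = 1.65 − (0.9907 + 0.07386) = 0.5854 g → mol O = 0.5854 ÷ 15.999 = 0.03659 mol
Divide by the smallest (0.03659 mol): C 2.254, H 2.002, O 1.000
Multiplying each by 4 gives whole numbers: C 9.02, H 8.01, O 4.00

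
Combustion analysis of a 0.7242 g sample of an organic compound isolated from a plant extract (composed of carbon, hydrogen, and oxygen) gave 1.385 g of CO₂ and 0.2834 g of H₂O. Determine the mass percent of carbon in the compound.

52.20%

mol C = 1.385 g CO₂ ÷ 44.009 g/mol = 0.031471 mol
mol H = 2 × 0.2834 g H₂O ÷ 18.015 g/mol = 0.031463 mol
mass O = 0.7242 − (0.37800 + 0.031714) = 0.31449 g → mol O = 0.31449 ÷ 15.999 = 0.019657 mol
mass % C = 0.37800 g ÷ 0.7242 g × 100%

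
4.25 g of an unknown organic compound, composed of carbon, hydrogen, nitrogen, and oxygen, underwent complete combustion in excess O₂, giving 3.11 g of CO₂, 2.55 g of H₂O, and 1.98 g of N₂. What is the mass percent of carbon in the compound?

20.0%

mol C = 3.11 g CO₂ ÷ 44.009 g/mol = 0.07067 mol
mol H = 2 × 2.55 g H₂O ÷ 18.015 g/mol = 0.2831 mol
mol N = 2 × 1.98 g N₂ ÷ 28.014 g/mol = 0.1414 mol
mass O = 4.25 − (0.8488 + 0.2854 + 1.980) = 1.136 g → mol O = 1.136 ÷ 15.999 = 0.07100 mol
mass % C = 0.8488 g ÷ 4.25 g × 100%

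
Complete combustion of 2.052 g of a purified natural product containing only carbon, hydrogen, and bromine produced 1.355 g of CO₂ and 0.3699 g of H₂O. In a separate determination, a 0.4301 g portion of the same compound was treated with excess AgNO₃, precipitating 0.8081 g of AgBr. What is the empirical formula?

mol C = 1.355 g CO₂ ÷ 44.009 g/mol = 0.030789 mol
mol H = 2 × 0.3699 g H₂O ÷ 18.015 g/mol = 0.041066 mol
From the AgBr data: mol Br per gram of compound = (0.8081 ÷ 187.772) ÷ 0.4301 = 0.010006 mol/g, so in the 2.052 g combustion sample mol Br = 0.020533 mol
Divide by the smallest (0.020533 mol): C 1.500, H 2.000, Br 1.000
Multiplying each by 2 gives whole numbers: C 3.00, H 4.00, Br 2.00

C3H4Br2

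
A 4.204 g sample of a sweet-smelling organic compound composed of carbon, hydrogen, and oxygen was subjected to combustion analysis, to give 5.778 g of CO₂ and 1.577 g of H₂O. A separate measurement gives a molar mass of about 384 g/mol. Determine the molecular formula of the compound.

mol C = 5.778 g CO₂ ÷ 44.009 g/mol = 0.13129 mol
mol H = 2 × 1.577 g H₂O ÷ 18.015 g/mol = 0.17508 mol
mass O = 4.204 − (1.5769 + 0.17648) = 2.4506 g → mol O = 2.4506 ÷ 15.999 = 0.15317 mol
Divide by the smallest (0.13129 mol): C 1.000, H 1.333, O 1.167
Multiplying each by 6 gives whole numbers: C 6.00, H 8.00, O 7.00
Empirical formula: C6H8O7
Empirical-formula mass = 192.12 g/mol; 384 ÷ 192.12 ≈ 2, so the molecular formula is C12H16O14.

C12H16O14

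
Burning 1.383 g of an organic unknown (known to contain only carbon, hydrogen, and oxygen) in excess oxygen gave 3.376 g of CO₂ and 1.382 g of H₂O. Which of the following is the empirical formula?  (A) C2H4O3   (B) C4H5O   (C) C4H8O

mol C = 3.376 g CO₂ ÷ 44.009 g/mol = 0.076712 mol
mol H = 2 × 1.382 g H₂O ÷ 18.015 g/mol = 0.15343 mol
mass O = 1.383 − (0.92138 + 0.15466) = 0.30696 g → mol O = 0.30696 ÷ 15.999 = 0.019186 mol
Divide by the smallest (0.019186 mol): C 3.998, H 7.997, O 1.000

(C) C4H8O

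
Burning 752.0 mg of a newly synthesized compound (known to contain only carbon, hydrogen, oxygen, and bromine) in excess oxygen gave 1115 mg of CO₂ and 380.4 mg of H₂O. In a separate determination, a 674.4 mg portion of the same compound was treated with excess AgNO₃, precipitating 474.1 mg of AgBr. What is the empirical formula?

C9H15BrO4

mol C = 1.115 g CO₂ ÷ 44.009 g/mol = 0.025336 mol
mol H = 2 × 0.3804 g H₂O ÷ 18.015 g/mol = 0.042231 mol
From the AgBr data: mol Br per gram of compound = (0.4741 ÷ 187.772) ÷ 0.6744 = 0.0037439 mol/g, so in the 0.7520 g combustion sample mol Br = 0.0028154 mol
mass O = 0.7520 − (0.30431 + 0.042569 + 0.22496) = 0.18016 g → mol O = 0.18016 ÷ 15.999 = 0.011261 mol
Divide by the smallest (0.0028154 mol): C 8.999, H 15.000, Br 1.000, O 4.000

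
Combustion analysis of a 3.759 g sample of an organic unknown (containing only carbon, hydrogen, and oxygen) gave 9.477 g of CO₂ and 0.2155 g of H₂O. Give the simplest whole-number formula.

mol C = 9.477 g CO₂ ÷ 44.009 g/mol = 0.21534 mol
mol H = 2 × 0.2155 g H₂O ÷ 18.015 g/mol = 0.023925 mol
mass O = 3.759 − (2.5865 + 0.024116) = 1.1484 g → mol O = 1.1484 ÷ 15.999 = 0.071780 mol
Divide by the smallest (0.023925 mol): C 9.001, H 1.000, O 3.000

C9HO3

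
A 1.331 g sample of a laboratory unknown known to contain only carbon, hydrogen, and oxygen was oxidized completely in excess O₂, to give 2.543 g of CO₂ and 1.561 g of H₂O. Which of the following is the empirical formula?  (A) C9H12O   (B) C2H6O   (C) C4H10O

mol C = 2.543 g CO₂ ÷ 44.009 g/mol = 0.057784 mol
mol H = 2 × 1.561 g H₂O ÷ 18.015 g/mol = 0.17330 mol
mass O = 1.331 − (0.69404 + 0.17469) = 0.46227 g → mol O = 0.46227 ÷ 15.999 = 0.028894 mol
Divide by the smallest (0.028894 mol): C 2.000, H 5.998, O 1.000

(B) C2H6O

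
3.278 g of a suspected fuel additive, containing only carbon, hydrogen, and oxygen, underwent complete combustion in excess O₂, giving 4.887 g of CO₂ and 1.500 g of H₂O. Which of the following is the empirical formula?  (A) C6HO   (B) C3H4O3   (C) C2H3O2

mol C = 4.887 g CO₂ ÷ 44.009 g/mol = 0.11105 mol
mol H = 2 × 1.500 g H₂O ÷ 18.015 g/mol = 0.16653 mol
mass O = 3.278 − (1.3338 + 0.16786) = 1.7764 g → mol O = 1.7764 ÷ 15.999 = 0.11103 mol
Divide by the smallest (0.11103 mol): C 1.000, H 1.500, O 1.000
Multiplying each by 2 gives whole numbers: C 2.00, H 3.00, O 2.00

(C) C2H3O2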